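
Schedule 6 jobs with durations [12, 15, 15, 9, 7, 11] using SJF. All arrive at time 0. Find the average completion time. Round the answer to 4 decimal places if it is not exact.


SJF order (ascending): [7, 9, 11, 12, 15, 15]
Completion times:
  Job 1: burst=7, C=7
  Job 2: burst=9, C=16
  Job 3: burst=11, C=27
  Job 4: burst=12, C=39
  Job 5: burst=15, C=54
  Job 6: burst=15, C=69
Average completion = 212/6 = 35.3333

35.3333


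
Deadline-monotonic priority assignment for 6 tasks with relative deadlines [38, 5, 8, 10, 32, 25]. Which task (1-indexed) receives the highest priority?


Sort tasks by relative deadline (ascending):
  Task 2: deadline = 5
  Task 3: deadline = 8
  Task 4: deadline = 10
  Task 6: deadline = 25
  Task 5: deadline = 32
  Task 1: deadline = 38
Priority order (highest first): [2, 3, 4, 6, 5, 1]
Highest priority task = 2

2


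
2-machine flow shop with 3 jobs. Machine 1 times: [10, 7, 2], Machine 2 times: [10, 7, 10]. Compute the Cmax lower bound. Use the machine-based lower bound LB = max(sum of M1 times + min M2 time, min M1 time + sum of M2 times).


LB1 = sum(M1 times) + min(M2 times) = 19 + 7 = 26
LB2 = min(M1 times) + sum(M2 times) = 2 + 27 = 29
Lower bound = max(LB1, LB2) = max(26, 29) = 29

29


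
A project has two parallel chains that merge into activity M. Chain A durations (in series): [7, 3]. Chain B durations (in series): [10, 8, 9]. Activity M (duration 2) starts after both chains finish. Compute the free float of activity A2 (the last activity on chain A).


ES(A2) = sum of predecessors on chain A = 7
EF(A2) = ES + duration = 7 + 3 = 10
Successor of A2 is M. ES(M) = max(sum(A), sum(B)) = max(10, 27) = 27
Free float = ES(successor) - EF(current) = 27 - 10 = 17

17


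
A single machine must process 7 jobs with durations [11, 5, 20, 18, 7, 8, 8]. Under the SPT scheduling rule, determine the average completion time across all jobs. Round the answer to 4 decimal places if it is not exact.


Sort jobs by processing time (SPT order): [5, 7, 8, 8, 11, 18, 20]
Compute completion times sequentially:
  Job 1: processing = 5, completes at 5
  Job 2: processing = 7, completes at 12
  Job 3: processing = 8, completes at 20
  Job 4: processing = 8, completes at 28
  Job 5: processing = 11, completes at 39
  Job 6: processing = 18, completes at 57
  Job 7: processing = 20, completes at 77
Sum of completion times = 238
Average completion time = 238/7 = 34.0

34.0


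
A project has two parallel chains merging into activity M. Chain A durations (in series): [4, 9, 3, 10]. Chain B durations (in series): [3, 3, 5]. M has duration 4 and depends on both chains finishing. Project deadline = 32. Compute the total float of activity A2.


Forward pass: ES(A2) = sum of predecessors on chain A = 4
EF = ES + duration = 4 + 9 = 13
Backward pass: LF(M) = deadline = 32; LS(M) = 32 - 4 = 28
LF(A2) = LS(M) - sum(successors on chain A) = 28 - 13 = 15
LS = LF - duration = 15 - 9 = 6
Total float = LS - ES = 6 - 4 = 2

2


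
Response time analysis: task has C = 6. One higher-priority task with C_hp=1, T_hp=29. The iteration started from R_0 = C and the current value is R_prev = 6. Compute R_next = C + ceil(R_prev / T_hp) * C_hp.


R_next = C + ceil(R_prev / T_hp) * C_hp
ceil(6 / 29) = ceil(0.2069) = 1
Interference = 1 * 1 = 1
R_next = 6 + 1 = 7

7


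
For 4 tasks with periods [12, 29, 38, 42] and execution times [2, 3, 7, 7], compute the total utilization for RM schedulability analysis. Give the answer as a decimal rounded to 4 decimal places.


Compute individual utilizations (exact fractions):
  Task 1: C/T = 2/12 = 1/6 (approx. 0.1667)
  Task 2: C/T = 3/29 (approx. 0.1034)
  Task 3: C/T = 7/38 (approx. 0.1842)
  Task 4: C/T = 7/42 = 1/6 (approx. 0.1667)
Total utilization U = 1/6 + 3/29 + 7/38 + 1/6 = 2053/3306
Rounded to 4 decimal places: U = 0.6210
RM (Liu & Layland) bound for 4 tasks = 0.756828; compare with U = 2053/3306 (approx. 0.620992)
U <= bound, so schedulable by RM sufficient condition.

0.6210


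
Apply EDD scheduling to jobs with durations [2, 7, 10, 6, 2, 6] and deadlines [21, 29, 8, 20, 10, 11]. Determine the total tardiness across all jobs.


Sort by due date (EDD order): [(10, 8), (2, 10), (6, 11), (6, 20), (2, 21), (7, 29)]
Compute completion times and tardiness:
  Job 1: p=10, d=8, C=10, tardiness=max(0,10-8)=2
  Job 2: p=2, d=10, C=12, tardiness=max(0,12-10)=2
  Job 3: p=6, d=11, C=18, tardiness=max(0,18-11)=7
  Job 4: p=6, d=20, C=24, tardiness=max(0,24-20)=4
  Job 5: p=2, d=21, C=26, tardiness=max(0,26-21)=5
  Job 6: p=7, d=29, C=33, tardiness=max(0,33-29)=4
Total tardiness = 24

24


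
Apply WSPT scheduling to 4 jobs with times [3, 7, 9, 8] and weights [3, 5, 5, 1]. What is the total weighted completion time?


Compute p/w ratios and sort ascending (WSPT): [(3, 3), (7, 5), (9, 5), (8, 1)]
Compute weighted completion times:
  Job (p=3,w=3): C=3, w*C=3*3=9
  Job (p=7,w=5): C=10, w*C=5*10=50
  Job (p=9,w=5): C=19, w*C=5*19=95
  Job (p=8,w=1): C=27, w*C=1*27=27
Total weighted completion time = 181

181


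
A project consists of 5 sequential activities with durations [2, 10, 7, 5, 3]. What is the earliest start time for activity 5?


Activity 5 starts after activities 1 through 4 complete.
Predecessor durations: [2, 10, 7, 5]
ES = 2 + 10 + 7 + 5 = 24

24


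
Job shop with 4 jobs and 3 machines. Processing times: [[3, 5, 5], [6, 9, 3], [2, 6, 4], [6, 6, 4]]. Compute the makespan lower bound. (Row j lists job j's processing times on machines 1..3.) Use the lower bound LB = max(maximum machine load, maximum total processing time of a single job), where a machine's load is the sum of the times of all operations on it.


Machine loads:
  Machine 1: 3 + 6 + 2 + 6 = 17
  Machine 2: 5 + 9 + 6 + 6 = 26
  Machine 3: 5 + 3 + 4 + 4 = 16
Max machine load = 26
Job totals:
  Job 1: 13
  Job 2: 18
  Job 3: 12
  Job 4: 16
Max job total = 18
Lower bound = max(26, 18) = 26

26


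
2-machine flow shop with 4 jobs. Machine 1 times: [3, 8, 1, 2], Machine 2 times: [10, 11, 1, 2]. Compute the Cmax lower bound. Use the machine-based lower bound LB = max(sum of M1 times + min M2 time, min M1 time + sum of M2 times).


LB1 = sum(M1 times) + min(M2 times) = 14 + 1 = 15
LB2 = min(M1 times) + sum(M2 times) = 1 + 24 = 25
Lower bound = max(LB1, LB2) = max(15, 25) = 25

25


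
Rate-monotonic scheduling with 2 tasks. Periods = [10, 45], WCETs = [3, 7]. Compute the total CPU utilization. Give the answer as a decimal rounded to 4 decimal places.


Compute individual utilizations (exact fractions):
  Task 1: C/T = 3/10 (approx. 0.3)
  Task 2: C/T = 7/45 (approx. 0.1556)
Total utilization U = 3/10 + 7/45 = 41/90
Rounded to 4 decimal places: U = 0.4556
RM (Liu & Layland) bound for 2 tasks = 0.828427; compare with U = 41/90 (approx. 0.455556)
U <= bound, so schedulable by RM sufficient condition.

0.4556


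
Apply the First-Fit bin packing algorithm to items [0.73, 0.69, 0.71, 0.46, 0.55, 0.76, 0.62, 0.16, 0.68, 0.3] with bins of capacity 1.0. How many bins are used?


Place items sequentially using First-Fit:
  Item 0.73 -> new Bin 1
  Item 0.69 -> new Bin 2
  Item 0.71 -> new Bin 3
  Item 0.46 -> new Bin 4
  Item 0.55 -> new Bin 5
  Item 0.76 -> new Bin 6
  Item 0.62 -> new Bin 7
  Item 0.16 -> Bin 1 (now 0.89)
  Item 0.68 -> new Bin 8
  Item 0.3 -> Bin 2 (now 0.99)
Total bins used = 8

8


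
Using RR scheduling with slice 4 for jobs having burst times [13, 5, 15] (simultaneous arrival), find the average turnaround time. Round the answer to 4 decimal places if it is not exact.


Time quantum = 4
Execution trace:
  J1 runs 4 units, time = 4
  J2 runs 4 units, time = 8
  J3 runs 4 units, time = 12
  J1 runs 4 units, time = 16
  J2 runs 1 units, time = 17
  J3 runs 4 units, time = 21
  J1 runs 4 units, time = 25
  J3 runs 4 units, time = 29
  J1 runs 1 units, time = 30
  J3 runs 3 units, time = 33
Finish times: [30, 17, 33]
Average turnaround = 80/3 = 26.6667

26.6667


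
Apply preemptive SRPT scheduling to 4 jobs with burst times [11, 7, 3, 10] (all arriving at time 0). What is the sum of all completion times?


Since all jobs arrive at t=0, SRPT equals SPT ordering.
SPT order: [3, 7, 10, 11]
Completion times:
  Job 1: p=3, C=3
  Job 2: p=7, C=10
  Job 3: p=10, C=20
  Job 4: p=11, C=31
Total completion time = 3 + 10 + 20 + 31 = 64

64


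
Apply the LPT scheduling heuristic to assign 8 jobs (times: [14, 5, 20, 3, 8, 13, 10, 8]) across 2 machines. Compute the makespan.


Sort jobs in decreasing order (LPT): [20, 14, 13, 10, 8, 8, 5, 3]
Assign each job to the least loaded machine:
  Machine 1: jobs [20, 10, 8, 3], load = 41
  Machine 2: jobs [14, 13, 8, 5], load = 40
Makespan = max load = 41

41


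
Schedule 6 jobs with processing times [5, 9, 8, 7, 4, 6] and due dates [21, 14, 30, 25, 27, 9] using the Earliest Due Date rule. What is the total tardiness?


Sort by due date (EDD order): [(6, 9), (9, 14), (5, 21), (7, 25), (4, 27), (8, 30)]
Compute completion times and tardiness:
  Job 1: p=6, d=9, C=6, tardiness=max(0,6-9)=0
  Job 2: p=9, d=14, C=15, tardiness=max(0,15-14)=1
  Job 3: p=5, d=21, C=20, tardiness=max(0,20-21)=0
  Job 4: p=7, d=25, C=27, tardiness=max(0,27-25)=2
  Job 5: p=4, d=27, C=31, tardiness=max(0,31-27)=4
  Job 6: p=8, d=30, C=39, tardiness=max(0,39-30)=9
Total tardiness = 16

16


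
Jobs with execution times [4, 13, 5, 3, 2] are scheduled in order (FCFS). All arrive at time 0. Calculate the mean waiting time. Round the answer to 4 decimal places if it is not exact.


FCFS order (as given): [4, 13, 5, 3, 2]
Waiting times:
  Job 1: wait = 0
  Job 2: wait = 4
  Job 3: wait = 17
  Job 4: wait = 22
  Job 5: wait = 25
Sum of waiting times = 68
Average waiting time = 68/5 = 13.6

13.6


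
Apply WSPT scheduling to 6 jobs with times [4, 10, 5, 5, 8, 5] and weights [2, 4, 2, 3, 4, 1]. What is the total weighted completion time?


Compute p/w ratios and sort ascending (WSPT): [(5, 3), (4, 2), (8, 4), (10, 4), (5, 2), (5, 1)]
Compute weighted completion times:
  Job (p=5,w=3): C=5, w*C=3*5=15
  Job (p=4,w=2): C=9, w*C=2*9=18
  Job (p=8,w=4): C=17, w*C=4*17=68
  Job (p=10,w=4): C=27, w*C=4*27=108
  Job (p=5,w=2): C=32, w*C=2*32=64
  Job (p=5,w=1): C=37, w*C=1*37=37
Total weighted completion time = 310

310


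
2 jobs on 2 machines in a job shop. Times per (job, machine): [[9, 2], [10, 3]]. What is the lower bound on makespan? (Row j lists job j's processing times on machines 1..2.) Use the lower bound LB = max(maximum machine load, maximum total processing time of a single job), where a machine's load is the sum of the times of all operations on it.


Machine loads:
  Machine 1: 9 + 10 = 19
  Machine 2: 2 + 3 = 5
Max machine load = 19
Job totals:
  Job 1: 11
  Job 2: 13
Max job total = 13
Lower bound = max(19, 13) = 19

19


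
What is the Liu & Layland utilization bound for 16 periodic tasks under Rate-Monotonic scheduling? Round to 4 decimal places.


Compute 2^(1/16) = 1.0442737824
Subtract 1: 1.0442737824 - 1 = 0.0442737824
Multiply by n: 16 * 0.0442737824 = 0.7083805184
Round to 4 dp: 0.7084

0.7084


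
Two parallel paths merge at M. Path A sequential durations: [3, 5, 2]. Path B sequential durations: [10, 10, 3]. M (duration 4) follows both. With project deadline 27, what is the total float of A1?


Forward pass: ES(A1) = sum of predecessors on chain A = 0
EF = ES + duration = 0 + 3 = 3
Backward pass: LF(M) = deadline = 27; LS(M) = 27 - 4 = 23
LF(A1) = LS(M) - sum(successors on chain A) = 23 - 7 = 16
LS = LF - duration = 16 - 3 = 13
Total float = LS - ES = 13 - 0 = 13

13


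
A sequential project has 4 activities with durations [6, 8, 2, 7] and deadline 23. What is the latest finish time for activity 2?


LF(activity 2) = deadline - sum of successor durations
Successors: activities 3 through 4 with durations [2, 7]
Sum of successor durations = 9
LF = 23 - 9 = 14

14


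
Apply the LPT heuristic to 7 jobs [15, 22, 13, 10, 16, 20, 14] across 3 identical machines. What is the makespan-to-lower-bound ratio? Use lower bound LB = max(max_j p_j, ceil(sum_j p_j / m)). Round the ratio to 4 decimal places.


LPT order: [22, 20, 16, 15, 14, 13, 10]
Machine loads after assignment: [35, 34, 41]
LPT makespan = 41
Lower bound = max(max_job, ceil(total/3)) = max(22, 37) = 37
Ratio = 41 / 37 = 1.1081

1.1081


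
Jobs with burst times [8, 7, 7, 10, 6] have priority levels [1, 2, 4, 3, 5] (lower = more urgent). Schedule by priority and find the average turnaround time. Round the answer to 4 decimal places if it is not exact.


Sort by priority (ascending = highest first):
Order: [(1, 8), (2, 7), (3, 10), (4, 7), (5, 6)]
Completion times:
  Priority 1, burst=8, C=8
  Priority 2, burst=7, C=15
  Priority 3, burst=10, C=25
  Priority 4, burst=7, C=32
  Priority 5, burst=6, C=38
Average turnaround = 118/5 = 23.6

23.6


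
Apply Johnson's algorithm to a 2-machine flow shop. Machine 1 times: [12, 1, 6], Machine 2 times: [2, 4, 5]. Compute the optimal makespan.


Apply Johnson's rule:
  Group 1 (a <= b): [(2, 1, 4)]
  Group 2 (a > b): [(3, 6, 5), (1, 12, 2)]
Optimal job order: [2, 3, 1]
Schedule:
  Job 2: M1 done at 1, M2 done at 5
  Job 3: M1 done at 7, M2 done at 12
  Job 1: M1 done at 19, M2 done at 21
Makespan = 21

21


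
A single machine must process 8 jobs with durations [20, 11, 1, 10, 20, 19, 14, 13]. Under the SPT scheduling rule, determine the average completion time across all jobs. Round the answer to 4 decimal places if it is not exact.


Sort jobs by processing time (SPT order): [1, 10, 11, 13, 14, 19, 20, 20]
Compute completion times sequentially:
  Job 1: processing = 1, completes at 1
  Job 2: processing = 10, completes at 11
  Job 3: processing = 11, completes at 22
  Job 4: processing = 13, completes at 35
  Job 5: processing = 14, completes at 49
  Job 6: processing = 19, completes at 68
  Job 7: processing = 20, completes at 88
  Job 8: processing = 20, completes at 108
Sum of completion times = 382
Average completion time = 382/8 = 47.75

47.75


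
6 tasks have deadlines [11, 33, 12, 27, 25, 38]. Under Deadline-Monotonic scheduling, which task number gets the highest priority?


Sort tasks by relative deadline (ascending):
  Task 1: deadline = 11
  Task 3: deadline = 12
  Task 5: deadline = 25
  Task 4: deadline = 27
  Task 2: deadline = 33
  Task 6: deadline = 38
Priority order (highest first): [1, 3, 5, 4, 2, 6]
Highest priority task = 1

1


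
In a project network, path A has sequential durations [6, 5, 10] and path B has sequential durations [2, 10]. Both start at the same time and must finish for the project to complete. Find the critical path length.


Path A total = 6 + 5 + 10 = 21
Path B total = 2 + 10 = 12
Critical path = longest path = max(21, 12) = 21

21


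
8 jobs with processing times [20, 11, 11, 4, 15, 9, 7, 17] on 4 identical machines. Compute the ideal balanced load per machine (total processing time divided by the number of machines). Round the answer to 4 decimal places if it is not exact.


Total processing time = 20 + 11 + 11 + 4 + 15 + 9 + 7 + 17 = 94
Number of machines = 4
Ideal balanced load = 94 / 4 = 23.5

23.5


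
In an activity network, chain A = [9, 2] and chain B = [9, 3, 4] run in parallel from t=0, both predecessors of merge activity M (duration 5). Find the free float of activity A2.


ES(A2) = sum of predecessors on chain A = 9
EF(A2) = ES + duration = 9 + 2 = 11
Successor of A2 is M. ES(M) = max(sum(A), sum(B)) = max(11, 16) = 16
Free float = ES(successor) - EF(current) = 16 - 11 = 5

5


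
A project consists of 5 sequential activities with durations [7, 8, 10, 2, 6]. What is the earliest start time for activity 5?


Activity 5 starts after activities 1 through 4 complete.
Predecessor durations: [7, 8, 10, 2]
ES = 7 + 8 + 10 + 2 = 27

27


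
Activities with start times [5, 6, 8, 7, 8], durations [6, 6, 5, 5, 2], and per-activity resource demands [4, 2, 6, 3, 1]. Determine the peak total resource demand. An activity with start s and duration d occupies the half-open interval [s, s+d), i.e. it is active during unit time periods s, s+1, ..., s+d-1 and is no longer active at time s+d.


Each activity i is active on [start_i, start_i + duration_i).
Compute total resource usage per time slot:
  t=0: active resources = [], total = 0
  t=1: active resources = [], total = 0
  t=2: active resources = [], total = 0
  t=3: active resources = [], total = 0
  t=4: active resources = [], total = 0
  t=5: active resources = [4], total = 4
  t=6: active resources = [4, 2], total = 6
  t=7: active resources = [4, 2, 3], total = 9
  t=8: active resources = [4, 2, 6, 3, 1], total = 16
  t=9: active resources = [4, 2, 6, 3, 1], total = 16
  t=10: active resources = [4, 2, 6, 3], total = 15
  t=11: active resources = [2, 6, 3], total = 11
  t=12: active resources = [6], total = 6
Peak resource demand = 16

16


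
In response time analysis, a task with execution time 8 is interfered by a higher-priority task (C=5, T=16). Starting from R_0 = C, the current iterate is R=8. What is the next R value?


R_next = C + ceil(R_prev / T_hp) * C_hp
ceil(8 / 16) = ceil(0.5) = 1
Interference = 1 * 5 = 5
R_next = 8 + 5 = 13

13


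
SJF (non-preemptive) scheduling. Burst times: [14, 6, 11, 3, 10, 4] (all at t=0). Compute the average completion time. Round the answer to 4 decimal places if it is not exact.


SJF order (ascending): [3, 4, 6, 10, 11, 14]
Completion times:
  Job 1: burst=3, C=3
  Job 2: burst=4, C=7
  Job 3: burst=6, C=13
  Job 4: burst=10, C=23
  Job 5: burst=11, C=34
  Job 6: burst=14, C=48
Average completion = 128/6 = 21.3333

21.3333


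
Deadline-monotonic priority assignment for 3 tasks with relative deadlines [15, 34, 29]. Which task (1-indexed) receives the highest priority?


Sort tasks by relative deadline (ascending):
  Task 1: deadline = 15
  Task 3: deadline = 29
  Task 2: deadline = 34
Priority order (highest first): [1, 3, 2]
Highest priority task = 1

1


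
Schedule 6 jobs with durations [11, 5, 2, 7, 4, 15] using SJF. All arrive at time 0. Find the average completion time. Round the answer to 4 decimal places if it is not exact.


SJF order (ascending): [2, 4, 5, 7, 11, 15]
Completion times:
  Job 1: burst=2, C=2
  Job 2: burst=4, C=6
  Job 3: burst=5, C=11
  Job 4: burst=7, C=18
  Job 5: burst=11, C=29
  Job 6: burst=15, C=44
Average completion = 110/6 = 18.3333

18.3333


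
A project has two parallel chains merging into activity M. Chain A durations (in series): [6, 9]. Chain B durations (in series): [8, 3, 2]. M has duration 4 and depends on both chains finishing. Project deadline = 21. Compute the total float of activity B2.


Forward pass: ES(B2) = sum of predecessors on chain B = 8
EF = ES + duration = 8 + 3 = 11
Backward pass: LF(M) = deadline = 21; LS(M) = 21 - 4 = 17
LF(B2) = LS(M) - sum(successors on chain B) = 17 - 2 = 15
LS = LF - duration = 15 - 3 = 12
Total float = LS - ES = 12 - 8 = 4

4


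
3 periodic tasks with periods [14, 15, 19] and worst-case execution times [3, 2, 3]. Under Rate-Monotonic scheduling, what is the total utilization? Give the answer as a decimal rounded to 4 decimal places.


Compute individual utilizations (exact fractions):
  Task 1: C/T = 3/14 (approx. 0.2143)
  Task 2: C/T = 2/15 (approx. 0.1333)
  Task 3: C/T = 3/19 (approx. 0.1579)
Total utilization U = 3/14 + 2/15 + 3/19 = 2017/3990
Rounded to 4 decimal places: U = 0.5055
RM (Liu & Layland) bound for 3 tasks = 0.779763; compare with U = 2017/3990 (approx. 0.505514)
U <= bound, so schedulable by RM sufficient condition.

0.5055


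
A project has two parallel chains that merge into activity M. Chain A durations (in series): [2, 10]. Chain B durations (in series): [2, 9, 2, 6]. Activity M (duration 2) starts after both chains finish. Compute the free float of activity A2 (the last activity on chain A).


ES(A2) = sum of predecessors on chain A = 2
EF(A2) = ES + duration = 2 + 10 = 12
Successor of A2 is M. ES(M) = max(sum(A), sum(B)) = max(12, 19) = 19
Free float = ES(successor) - EF(current) = 19 - 12 = 7

7


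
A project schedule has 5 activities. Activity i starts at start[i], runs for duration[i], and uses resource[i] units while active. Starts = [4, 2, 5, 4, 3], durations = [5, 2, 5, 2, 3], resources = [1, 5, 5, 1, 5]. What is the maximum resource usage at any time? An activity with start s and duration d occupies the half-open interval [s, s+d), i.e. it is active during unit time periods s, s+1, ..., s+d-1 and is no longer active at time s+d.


Each activity i is active on [start_i, start_i + duration_i).
Compute total resource usage per time slot:
  t=0: active resources = [], total = 0
  t=1: active resources = [], total = 0
  t=2: active resources = [5], total = 5
  t=3: active resources = [5, 5], total = 10
  t=4: active resources = [1, 1, 5], total = 7
  t=5: active resources = [1, 5, 1, 5], total = 12
  t=6: active resources = [1, 5], total = 6
  t=7: active resources = [1, 5], total = 6
  t=8: active resources = [1, 5], total = 6
  t=9: active resources = [5], total = 5
Peak resource demand = 12

12


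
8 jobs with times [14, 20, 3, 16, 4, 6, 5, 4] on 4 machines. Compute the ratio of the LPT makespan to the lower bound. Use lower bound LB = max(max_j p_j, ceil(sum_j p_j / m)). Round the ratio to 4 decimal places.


LPT order: [20, 16, 14, 6, 5, 4, 4, 3]
Machine loads after assignment: [20, 16, 18, 18]
LPT makespan = 20
Lower bound = max(max_job, ceil(total/4)) = max(20, 18) = 20
Ratio = 20 / 20 = 1.0

1.0


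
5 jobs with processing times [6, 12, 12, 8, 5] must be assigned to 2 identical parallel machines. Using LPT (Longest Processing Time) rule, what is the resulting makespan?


Sort jobs in decreasing order (LPT): [12, 12, 8, 6, 5]
Assign each job to the least loaded machine:
  Machine 1: jobs [12, 8], load = 20
  Machine 2: jobs [12, 6, 5], load = 23
Makespan = max load = 23

23


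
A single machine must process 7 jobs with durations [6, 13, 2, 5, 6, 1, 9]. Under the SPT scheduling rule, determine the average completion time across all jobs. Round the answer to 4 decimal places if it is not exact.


Sort jobs by processing time (SPT order): [1, 2, 5, 6, 6, 9, 13]
Compute completion times sequentially:
  Job 1: processing = 1, completes at 1
  Job 2: processing = 2, completes at 3
  Job 3: processing = 5, completes at 8
  Job 4: processing = 6, completes at 14
  Job 5: processing = 6, completes at 20
  Job 6: processing = 9, completes at 29
  Job 7: processing = 13, completes at 42
Sum of completion times = 117
Average completion time = 117/7 = 16.7143

16.7143


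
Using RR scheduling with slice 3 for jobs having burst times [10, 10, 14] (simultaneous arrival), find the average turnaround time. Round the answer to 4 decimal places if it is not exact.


Time quantum = 3
Execution trace:
  J1 runs 3 units, time = 3
  J2 runs 3 units, time = 6
  J3 runs 3 units, time = 9
  J1 runs 3 units, time = 12
  J2 runs 3 units, time = 15
  J3 runs 3 units, time = 18
  J1 runs 3 units, time = 21
  J2 runs 3 units, time = 24
  J3 runs 3 units, time = 27
  J1 runs 1 units, time = 28
  J2 runs 1 units, time = 29
  J3 runs 3 units, time = 32
  J3 runs 2 units, time = 34
Finish times: [28, 29, 34]
Average turnaround = 91/3 = 30.3333

30.3333


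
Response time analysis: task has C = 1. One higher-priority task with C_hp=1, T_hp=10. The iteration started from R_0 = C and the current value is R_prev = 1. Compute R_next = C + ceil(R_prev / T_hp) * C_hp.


R_next = C + ceil(R_prev / T_hp) * C_hp
ceil(1 / 10) = ceil(0.1) = 1
Interference = 1 * 1 = 1
R_next = 1 + 1 = 2

2


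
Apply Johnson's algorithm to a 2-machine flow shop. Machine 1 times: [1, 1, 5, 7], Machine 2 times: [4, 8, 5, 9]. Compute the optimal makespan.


Apply Johnson's rule:
  Group 1 (a <= b): [(1, 1, 4), (2, 1, 8), (3, 5, 5), (4, 7, 9)]
  Group 2 (a > b): []
Optimal job order: [1, 2, 3, 4]
Schedule:
  Job 1: M1 done at 1, M2 done at 5
  Job 2: M1 done at 2, M2 done at 13
  Job 3: M1 done at 7, M2 done at 18
  Job 4: M1 done at 14, M2 done at 27
Makespan = 27

27


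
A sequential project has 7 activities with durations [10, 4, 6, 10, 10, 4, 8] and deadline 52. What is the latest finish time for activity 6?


LF(activity 6) = deadline - sum of successor durations
Successors: activities 7 through 7 with durations [8]
Sum of successor durations = 8
LF = 52 - 8 = 44

44


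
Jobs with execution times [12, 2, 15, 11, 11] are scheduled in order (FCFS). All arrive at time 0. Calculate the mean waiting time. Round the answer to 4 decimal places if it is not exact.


FCFS order (as given): [12, 2, 15, 11, 11]
Waiting times:
  Job 1: wait = 0
  Job 2: wait = 12
  Job 3: wait = 14
  Job 4: wait = 29
  Job 5: wait = 40
Sum of waiting times = 95
Average waiting time = 95/5 = 19.0

19.0


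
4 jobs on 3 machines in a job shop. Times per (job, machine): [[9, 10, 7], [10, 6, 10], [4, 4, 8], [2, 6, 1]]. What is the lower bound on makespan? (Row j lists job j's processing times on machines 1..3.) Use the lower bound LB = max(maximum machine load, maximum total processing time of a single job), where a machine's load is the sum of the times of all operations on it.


Machine loads:
  Machine 1: 9 + 10 + 4 + 2 = 25
  Machine 2: 10 + 6 + 4 + 6 = 26
  Machine 3: 7 + 10 + 8 + 1 = 26
Max machine load = 26
Job totals:
  Job 1: 26
  Job 2: 26
  Job 3: 16
  Job 4: 9
Max job total = 26
Lower bound = max(26, 26) = 26

26


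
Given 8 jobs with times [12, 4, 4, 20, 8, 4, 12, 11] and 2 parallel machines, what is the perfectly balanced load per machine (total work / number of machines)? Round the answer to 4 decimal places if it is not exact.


Total processing time = 12 + 4 + 4 + 20 + 8 + 4 + 12 + 11 = 75
Number of machines = 2
Ideal balanced load = 75 / 2 = 37.5

37.5


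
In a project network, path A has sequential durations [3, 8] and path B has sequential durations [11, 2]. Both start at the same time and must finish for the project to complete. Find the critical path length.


Path A total = 3 + 8 = 11
Path B total = 11 + 2 = 13
Critical path = longest path = max(11, 13) = 13

13


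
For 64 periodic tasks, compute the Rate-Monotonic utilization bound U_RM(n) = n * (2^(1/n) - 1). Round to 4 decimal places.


Compute 2^(1/64) = 1.0108892861
Subtract 1: 1.0108892861 - 1 = 0.0108892861
Multiply by n: 64 * 0.0108892861 = 0.6969143104
Round to 4 dp: 0.6969

0.6969


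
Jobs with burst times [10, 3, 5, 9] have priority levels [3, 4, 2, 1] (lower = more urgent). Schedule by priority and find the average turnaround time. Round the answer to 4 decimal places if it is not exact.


Sort by priority (ascending = highest first):
Order: [(1, 9), (2, 5), (3, 10), (4, 3)]
Completion times:
  Priority 1, burst=9, C=9
  Priority 2, burst=5, C=14
  Priority 3, burst=10, C=24
  Priority 4, burst=3, C=27
Average turnaround = 74/4 = 18.5

18.5


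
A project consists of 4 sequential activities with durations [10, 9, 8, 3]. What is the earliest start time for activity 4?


Activity 4 starts after activities 1 through 3 complete.
Predecessor durations: [10, 9, 8]
ES = 10 + 9 + 8 = 27

27


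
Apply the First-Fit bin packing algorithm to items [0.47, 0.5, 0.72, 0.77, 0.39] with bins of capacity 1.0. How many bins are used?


Place items sequentially using First-Fit:
  Item 0.47 -> new Bin 1
  Item 0.5 -> Bin 1 (now 0.97)
  Item 0.72 -> new Bin 2
  Item 0.77 -> new Bin 3
  Item 0.39 -> new Bin 4
Total bins used = 4

4


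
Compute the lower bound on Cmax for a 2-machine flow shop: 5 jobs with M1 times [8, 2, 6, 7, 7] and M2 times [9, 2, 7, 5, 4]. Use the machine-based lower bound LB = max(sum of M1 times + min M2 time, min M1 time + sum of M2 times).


LB1 = sum(M1 times) + min(M2 times) = 30 + 2 = 32
LB2 = min(M1 times) + sum(M2 times) = 2 + 27 = 29
Lower bound = max(LB1, LB2) = max(32, 29) = 32

32


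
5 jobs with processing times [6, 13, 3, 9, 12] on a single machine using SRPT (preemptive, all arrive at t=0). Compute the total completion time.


Since all jobs arrive at t=0, SRPT equals SPT ordering.
SPT order: [3, 6, 9, 12, 13]
Completion times:
  Job 1: p=3, C=3
  Job 2: p=6, C=9
  Job 3: p=9, C=18
  Job 4: p=12, C=30
  Job 5: p=13, C=43
Total completion time = 3 + 9 + 18 + 30 + 43 = 103

103


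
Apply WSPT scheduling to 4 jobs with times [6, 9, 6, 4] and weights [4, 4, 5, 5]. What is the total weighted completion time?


Compute p/w ratios and sort ascending (WSPT): [(4, 5), (6, 5), (6, 4), (9, 4)]
Compute weighted completion times:
  Job (p=4,w=5): C=4, w*C=5*4=20
  Job (p=6,w=5): C=10, w*C=5*10=50
  Job (p=6,w=4): C=16, w*C=4*16=64
  Job (p=9,w=4): C=25, w*C=4*25=100
Total weighted completion time = 234

234


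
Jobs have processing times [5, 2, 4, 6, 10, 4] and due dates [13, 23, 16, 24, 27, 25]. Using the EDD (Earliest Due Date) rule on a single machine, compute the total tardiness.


Sort by due date (EDD order): [(5, 13), (4, 16), (2, 23), (6, 24), (4, 25), (10, 27)]
Compute completion times and tardiness:
  Job 1: p=5, d=13, C=5, tardiness=max(0,5-13)=0
  Job 2: p=4, d=16, C=9, tardiness=max(0,9-16)=0
  Job 3: p=2, d=23, C=11, tardiness=max(0,11-23)=0
  Job 4: p=6, d=24, C=17, tardiness=max(0,17-24)=0
  Job 5: p=4, d=25, C=21, tardiness=max(0,21-25)=0
  Job 6: p=10, d=27, C=31, tardiness=max(0,31-27)=4
Total tardiness = 4

4


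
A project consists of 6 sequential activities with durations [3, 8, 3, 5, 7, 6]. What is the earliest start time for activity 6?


Activity 6 starts after activities 1 through 5 complete.
Predecessor durations: [3, 8, 3, 5, 7]
ES = 3 + 8 + 3 + 5 + 7 = 26

26


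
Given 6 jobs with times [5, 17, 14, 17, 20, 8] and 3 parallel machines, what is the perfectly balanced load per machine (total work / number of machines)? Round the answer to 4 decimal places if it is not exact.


Total processing time = 5 + 17 + 14 + 17 + 20 + 8 = 81
Number of machines = 3
Ideal balanced load = 81 / 3 = 27.0

27.0


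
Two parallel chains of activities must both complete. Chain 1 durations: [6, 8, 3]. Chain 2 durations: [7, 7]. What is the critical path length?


Path A total = 6 + 8 + 3 = 17
Path B total = 7 + 7 = 14
Critical path = longest path = max(17, 14) = 17

17


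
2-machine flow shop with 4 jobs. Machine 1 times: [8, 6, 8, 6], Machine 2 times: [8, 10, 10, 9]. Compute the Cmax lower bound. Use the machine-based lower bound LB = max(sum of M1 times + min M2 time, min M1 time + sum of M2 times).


LB1 = sum(M1 times) + min(M2 times) = 28 + 8 = 36
LB2 = min(M1 times) + sum(M2 times) = 6 + 37 = 43
Lower bound = max(LB1, LB2) = max(36, 43) = 43

43


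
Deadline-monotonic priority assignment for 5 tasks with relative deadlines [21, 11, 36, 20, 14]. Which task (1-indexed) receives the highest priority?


Sort tasks by relative deadline (ascending):
  Task 2: deadline = 11
  Task 5: deadline = 14
  Task 4: deadline = 20
  Task 1: deadline = 21
  Task 3: deadline = 36
Priority order (highest first): [2, 5, 4, 1, 3]
Highest priority task = 2

2


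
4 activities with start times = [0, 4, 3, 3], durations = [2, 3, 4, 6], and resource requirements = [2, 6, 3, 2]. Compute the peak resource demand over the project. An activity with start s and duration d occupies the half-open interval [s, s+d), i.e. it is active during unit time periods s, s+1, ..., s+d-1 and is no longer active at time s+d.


Each activity i is active on [start_i, start_i + duration_i).
Compute total resource usage per time slot:
  t=0: active resources = [2], total = 2
  t=1: active resources = [2], total = 2
  t=2: active resources = [], total = 0
  t=3: active resources = [3, 2], total = 5
  t=4: active resources = [6, 3, 2], total = 11
  t=5: active resources = [6, 3, 2], total = 11
  t=6: active resources = [6, 3, 2], total = 11
  t=7: active resources = [2], total = 2
  t=8: active resources = [2], total = 2
Peak resource demand = 11

11


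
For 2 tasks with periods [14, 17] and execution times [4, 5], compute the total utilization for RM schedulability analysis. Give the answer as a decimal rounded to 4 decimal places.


Compute individual utilizations (exact fractions):
  Task 1: C/T = 4/14 = 2/7 (approx. 0.2857)
  Task 2: C/T = 5/17 (approx. 0.2941)
Total utilization U = 2/7 + 5/17 = 69/119
Rounded to 4 decimal places: U = 0.5798
RM (Liu & Layland) bound for 2 tasks = 0.828427; compare with U = 69/119 (approx. 0.579832)
U <= bound, so schedulable by RM sufficient condition.

0.5798


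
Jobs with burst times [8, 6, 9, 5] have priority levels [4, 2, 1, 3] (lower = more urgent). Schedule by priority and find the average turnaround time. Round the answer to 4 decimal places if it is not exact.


Sort by priority (ascending = highest first):
Order: [(1, 9), (2, 6), (3, 5), (4, 8)]
Completion times:
  Priority 1, burst=9, C=9
  Priority 2, burst=6, C=15
  Priority 3, burst=5, C=20
  Priority 4, burst=8, C=28
Average turnaround = 72/4 = 18.0

18.0


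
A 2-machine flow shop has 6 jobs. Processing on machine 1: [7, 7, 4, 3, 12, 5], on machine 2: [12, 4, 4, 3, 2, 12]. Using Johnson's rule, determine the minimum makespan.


Apply Johnson's rule:
  Group 1 (a <= b): [(4, 3, 3), (3, 4, 4), (6, 5, 12), (1, 7, 12)]
  Group 2 (a > b): [(2, 7, 4), (5, 12, 2)]
Optimal job order: [4, 3, 6, 1, 2, 5]
Schedule:
  Job 4: M1 done at 3, M2 done at 6
  Job 3: M1 done at 7, M2 done at 11
  Job 6: M1 done at 12, M2 done at 24
  Job 1: M1 done at 19, M2 done at 36
  Job 2: M1 done at 26, M2 done at 40
  Job 5: M1 done at 38, M2 done at 42
Makespan = 42

42


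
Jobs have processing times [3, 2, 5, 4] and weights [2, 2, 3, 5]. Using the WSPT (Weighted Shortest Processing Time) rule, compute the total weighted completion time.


Compute p/w ratios and sort ascending (WSPT): [(4, 5), (2, 2), (3, 2), (5, 3)]
Compute weighted completion times:
  Job (p=4,w=5): C=4, w*C=5*4=20
  Job (p=2,w=2): C=6, w*C=2*6=12
  Job (p=3,w=2): C=9, w*C=2*9=18
  Job (p=5,w=3): C=14, w*C=3*14=42
Total weighted completion time = 92

92


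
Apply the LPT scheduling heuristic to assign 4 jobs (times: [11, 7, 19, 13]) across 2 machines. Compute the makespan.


Sort jobs in decreasing order (LPT): [19, 13, 11, 7]
Assign each job to the least loaded machine:
  Machine 1: jobs [19, 7], load = 26
  Machine 2: jobs [13, 11], load = 24
Makespan = max load = 26

26


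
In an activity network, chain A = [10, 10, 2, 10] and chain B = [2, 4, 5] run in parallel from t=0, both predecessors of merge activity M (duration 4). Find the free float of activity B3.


ES(B3) = sum of predecessors on chain B = 6
EF(B3) = ES + duration = 6 + 5 = 11
Successor of B3 is M. ES(M) = max(sum(A), sum(B)) = max(32, 11) = 32
Free float = ES(successor) - EF(current) = 32 - 11 = 21

21


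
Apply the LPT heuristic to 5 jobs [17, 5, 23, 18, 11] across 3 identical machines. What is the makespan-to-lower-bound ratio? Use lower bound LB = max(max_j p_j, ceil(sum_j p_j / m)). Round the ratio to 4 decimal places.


LPT order: [23, 18, 17, 11, 5]
Machine loads after assignment: [23, 23, 28]
LPT makespan = 28
Lower bound = max(max_job, ceil(total/3)) = max(23, 25) = 25
Ratio = 28 / 25 = 1.12

1.12


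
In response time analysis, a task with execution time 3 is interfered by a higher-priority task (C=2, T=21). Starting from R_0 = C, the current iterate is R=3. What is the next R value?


R_next = C + ceil(R_prev / T_hp) * C_hp
ceil(3 / 21) = ceil(0.1429) = 1
Interference = 1 * 2 = 2
R_next = 3 + 2 = 5

5


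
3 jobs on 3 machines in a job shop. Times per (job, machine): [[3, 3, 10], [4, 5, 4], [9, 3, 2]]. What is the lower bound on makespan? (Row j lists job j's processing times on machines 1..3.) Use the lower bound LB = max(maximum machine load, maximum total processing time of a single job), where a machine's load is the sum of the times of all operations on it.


Machine loads:
  Machine 1: 3 + 4 + 9 = 16
  Machine 2: 3 + 5 + 3 = 11
  Machine 3: 10 + 4 + 2 = 16
Max machine load = 16
Job totals:
  Job 1: 16
  Job 2: 13
  Job 3: 14
Max job total = 16
Lower bound = max(16, 16) = 16

16


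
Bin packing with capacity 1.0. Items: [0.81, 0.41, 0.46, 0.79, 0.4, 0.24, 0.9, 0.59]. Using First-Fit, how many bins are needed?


Place items sequentially using First-Fit:
  Item 0.81 -> new Bin 1
  Item 0.41 -> new Bin 2
  Item 0.46 -> Bin 2 (now 0.87)
  Item 0.79 -> new Bin 3
  Item 0.4 -> new Bin 4
  Item 0.24 -> Bin 4 (now 0.64)
  Item 0.9 -> new Bin 5
  Item 0.59 -> new Bin 6
Total bins used = 6

6


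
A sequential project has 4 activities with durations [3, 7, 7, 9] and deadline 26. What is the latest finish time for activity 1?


LF(activity 1) = deadline - sum of successor durations
Successors: activities 2 through 4 with durations [7, 7, 9]
Sum of successor durations = 23
LF = 26 - 23 = 3

3


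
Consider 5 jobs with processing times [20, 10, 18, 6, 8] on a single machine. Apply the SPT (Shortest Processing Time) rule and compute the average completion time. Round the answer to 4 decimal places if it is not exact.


Sort jobs by processing time (SPT order): [6, 8, 10, 18, 20]
Compute completion times sequentially:
  Job 1: processing = 6, completes at 6
  Job 2: processing = 8, completes at 14
  Job 3: processing = 10, completes at 24
  Job 4: processing = 18, completes at 42
  Job 5: processing = 20, completes at 62
Sum of completion times = 148
Average completion time = 148/5 = 29.6

29.6


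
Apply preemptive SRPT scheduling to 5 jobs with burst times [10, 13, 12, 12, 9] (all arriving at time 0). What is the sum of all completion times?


Since all jobs arrive at t=0, SRPT equals SPT ordering.
SPT order: [9, 10, 12, 12, 13]
Completion times:
  Job 1: p=9, C=9
  Job 2: p=10, C=19
  Job 3: p=12, C=31
  Job 4: p=12, C=43
  Job 5: p=13, C=56
Total completion time = 9 + 19 + 31 + 43 + 56 = 158

158


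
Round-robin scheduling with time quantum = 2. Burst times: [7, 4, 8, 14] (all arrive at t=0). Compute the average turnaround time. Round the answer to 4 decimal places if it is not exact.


Time quantum = 2
Execution trace:
  J1 runs 2 units, time = 2
  J2 runs 2 units, time = 4
  J3 runs 2 units, time = 6
  J4 runs 2 units, time = 8
  J1 runs 2 units, time = 10
  J2 runs 2 units, time = 12
  J3 runs 2 units, time = 14
  J4 runs 2 units, time = 16
  J1 runs 2 units, time = 18
  J3 runs 2 units, time = 20
  J4 runs 2 units, time = 22
  J1 runs 1 units, time = 23
  J3 runs 2 units, time = 25
  J4 runs 2 units, time = 27
  J4 runs 2 units, time = 29
  J4 runs 2 units, time = 31
  J4 runs 2 units, time = 33
Finish times: [23, 12, 25, 33]
Average turnaround = 93/4 = 23.25

23.25


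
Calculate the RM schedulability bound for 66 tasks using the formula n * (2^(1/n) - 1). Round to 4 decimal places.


Compute 2^(1/66) = 1.0105575720
Subtract 1: 1.0105575720 - 1 = 0.0105575720
Multiply by n: 66 * 0.0105575720 = 0.6967997520
Round to 4 dp: 0.6968

0.6968


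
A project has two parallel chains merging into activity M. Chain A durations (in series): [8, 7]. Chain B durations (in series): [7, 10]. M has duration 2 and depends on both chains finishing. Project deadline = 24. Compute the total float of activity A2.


Forward pass: ES(A2) = sum of predecessors on chain A = 8
EF = ES + duration = 8 + 7 = 15
Backward pass: LF(M) = deadline = 24; LS(M) = 24 - 2 = 22
LF(A2) = LS(M) - sum(successors on chain A) = 22 - 0 = 22
LS = LF - duration = 22 - 7 = 15
Total float = LS - ES = 15 - 8 = 7

7


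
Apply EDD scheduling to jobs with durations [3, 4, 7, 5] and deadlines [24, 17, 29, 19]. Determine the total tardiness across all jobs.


Sort by due date (EDD order): [(4, 17), (5, 19), (3, 24), (7, 29)]
Compute completion times and tardiness:
  Job 1: p=4, d=17, C=4, tardiness=max(0,4-17)=0
  Job 2: p=5, d=19, C=9, tardiness=max(0,9-19)=0
  Job 3: p=3, d=24, C=12, tardiness=max(0,12-24)=0
  Job 4: p=7, d=29, C=19, tardiness=max(0,19-29)=0
Total tardiness = 0

0


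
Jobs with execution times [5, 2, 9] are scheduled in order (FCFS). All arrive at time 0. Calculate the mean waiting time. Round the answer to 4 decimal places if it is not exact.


FCFS order (as given): [5, 2, 9]
Waiting times:
  Job 1: wait = 0
  Job 2: wait = 5
  Job 3: wait = 7
Sum of waiting times = 12
Average waiting time = 12/3 = 4.0

4.0
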